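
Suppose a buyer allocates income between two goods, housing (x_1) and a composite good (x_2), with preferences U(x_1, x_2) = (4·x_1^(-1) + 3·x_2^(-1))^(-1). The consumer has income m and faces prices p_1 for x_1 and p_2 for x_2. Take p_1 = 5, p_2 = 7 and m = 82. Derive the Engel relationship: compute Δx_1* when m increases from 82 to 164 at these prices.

Substitute x_2 = (x_2/x_1)·x_1 into the budget: x_1* = m/(p_1 + p_2·(x_2/x_1)).
Numerically x_2/x_1 = 0.731925, so x_1* = 82/(5 + 7·0.731925) = 8.1.
At m' = 164: x_1* = 16.2. Change: 16.2 − 8.1 = 8.1.

Δx_1* = 8.1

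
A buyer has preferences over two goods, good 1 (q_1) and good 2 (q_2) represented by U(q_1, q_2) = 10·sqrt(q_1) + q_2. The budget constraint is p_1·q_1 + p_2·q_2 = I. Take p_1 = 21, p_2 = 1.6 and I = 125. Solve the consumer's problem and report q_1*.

q_1* = 0.1451

Set MRS = p_1/p_2: 5·q_1^(−1/2) = p_1/p_2.
Solve: √q_1 = 5·p_2/p_1, so q_1*(p_1,p_2) = (5·p_2/p_1)², and q_2* = (I − p_1·q_1*)/p_2.
Plugging in: q_1* = (5·1.6/21)² = 0.1451.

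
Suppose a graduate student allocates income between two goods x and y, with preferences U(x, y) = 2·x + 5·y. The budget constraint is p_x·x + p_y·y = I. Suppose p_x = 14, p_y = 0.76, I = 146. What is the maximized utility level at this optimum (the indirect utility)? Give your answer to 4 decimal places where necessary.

Linear utility — the consumer picks whichever good has higher MU/price: 2/14 = 0.1429 vs 5/0.76 = 6.5789.
y gives more utility per dollar, so spend all income on y: y* = I/p_y, x* = 0.
Numerically: x* = 0, y* = 192.1053.
Utility at the optimum: U(0, 192.1053) = 960.5263.

V = 960.5263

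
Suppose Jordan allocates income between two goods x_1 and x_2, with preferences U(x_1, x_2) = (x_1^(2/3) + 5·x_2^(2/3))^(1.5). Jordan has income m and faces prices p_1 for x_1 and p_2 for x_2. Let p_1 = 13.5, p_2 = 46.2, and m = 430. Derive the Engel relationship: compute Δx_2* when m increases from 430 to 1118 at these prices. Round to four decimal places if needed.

With the ratio pinned down, the budget gives x_1* = m/(p_1 + p_2·(x_2/x_1)) and x_2* = (x_2/x_1)·x_1*.
Numerically x_2/x_1 = 3.118785, so x_1* = 430/(13.5 + 46.2·3.118785) = 2.7286 and x_2* = 3.118785·2.7286 = 8.51.
At m' = 1118: x_2* = 22.1261. Change: 22.1261 − 8.51 = 13.616.

Δx_2* = 13.616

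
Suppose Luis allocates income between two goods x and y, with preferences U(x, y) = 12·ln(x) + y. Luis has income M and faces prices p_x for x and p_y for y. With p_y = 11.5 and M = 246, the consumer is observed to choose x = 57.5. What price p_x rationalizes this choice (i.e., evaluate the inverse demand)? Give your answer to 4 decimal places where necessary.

Set MRS = p_x/p_y: (12/x)/1 = p_x/p_y.
So x*(p_x,p_y) = 12·p_y/p_x, independent of income; and y* = (M − 12·p_y)/p_y.
Set x* = 57.5 in the demand function and solve for p_x: p_x = 2.4.

p_x = 2.4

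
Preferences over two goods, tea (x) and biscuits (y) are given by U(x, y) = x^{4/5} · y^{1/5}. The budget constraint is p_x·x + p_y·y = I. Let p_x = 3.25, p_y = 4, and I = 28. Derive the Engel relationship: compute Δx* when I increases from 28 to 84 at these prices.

MU_x/MU_y = (0.8·y)/(0.2·x); tangency sets this equal to p_x/p_y.
So 0.8·p_y·y = 0.2·p_x·x; combined with the budget, a share 0.8 of income goes to x.
Demand: x*(p_x,p_y,I) = 0.8·I/p_x and y* = 0.2·I/p_y.
At p_x=3.25, p_y=4, I=28: x* = 0.8·28/3.25 = 6.8923.
At I' = 84: x* = 20.6769. Change: 20.6769 − 6.8923 = 13.7846.

Δx* = 13.7846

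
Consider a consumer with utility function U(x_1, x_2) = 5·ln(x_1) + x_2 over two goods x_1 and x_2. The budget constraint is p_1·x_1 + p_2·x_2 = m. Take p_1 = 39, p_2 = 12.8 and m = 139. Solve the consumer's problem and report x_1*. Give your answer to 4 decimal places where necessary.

Set MRS = p_1/p_2: (5/x_1)/1 = p_1/p_2.
So x_1*(p_1,p_2) = 5·p_2/p_1, independent of income; and x_2* = (m − 5·p_2)/p_2.
At the given prices: x_1* = 5·12.8/39 = 1.641.

x_1* = 1.641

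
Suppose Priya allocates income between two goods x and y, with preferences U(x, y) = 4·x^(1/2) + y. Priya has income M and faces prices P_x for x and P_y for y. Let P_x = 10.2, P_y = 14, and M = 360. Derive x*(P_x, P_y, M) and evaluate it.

MU_x = 2/√x, MU_y = 1. Tangency: 2/√x = P_x/P_y.
Thus x* = (2·P_y/P_x)² — independent of M — with the rest of income spent on y.
Plugging in: x* = (2·14/10.2)² = 7.5356.

x* = 7.5356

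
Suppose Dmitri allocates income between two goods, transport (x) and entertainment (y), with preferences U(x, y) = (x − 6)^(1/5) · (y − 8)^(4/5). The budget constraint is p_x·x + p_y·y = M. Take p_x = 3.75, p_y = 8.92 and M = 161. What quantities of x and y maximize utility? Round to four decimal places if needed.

x* = 9.5808, y* = 14.0215

Let x' = x−6, y' = y−8. MRS = (1/4)·y'/x' = p_x/p_y.
Substituting into the budget: x* = 6 + 0.2·(M − 6·p_x − 8·p_y)/p_x, and y* = 8 + 0.8·(…)/p_y.
Discretionary income = 161 − 6·3.75 − 8·8.92 = 67.14; x* = 6 + 0.2·67.14/3.75 = 9.5808; y* = 8 + 0.8·67.14/8.92 = 14.0215.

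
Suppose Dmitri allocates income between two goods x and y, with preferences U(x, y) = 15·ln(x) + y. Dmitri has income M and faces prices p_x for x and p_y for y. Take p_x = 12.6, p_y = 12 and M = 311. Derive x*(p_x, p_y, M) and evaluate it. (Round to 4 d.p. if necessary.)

x* = 14.2857

MU_x = 15/x, MU_y = 1. Tangency: 15/x = p_x/p_y.
So x*(p_x,p_y) = 15·p_y/p_x, independent of income; and y* = (M − 15·p_y)/p_y.
At the given prices: x* = 15·12/12.6 = 14.2857.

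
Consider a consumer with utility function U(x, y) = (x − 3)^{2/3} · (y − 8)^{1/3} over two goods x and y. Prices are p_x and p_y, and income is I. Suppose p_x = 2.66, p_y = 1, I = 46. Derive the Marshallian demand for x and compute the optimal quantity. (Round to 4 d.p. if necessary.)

x* = 10.5238

MRS = 2·(y−8)/(x−3). Tangency with p_x/p_y gives y−8 = (1/2)·(p_x/p_y)·(x−3).
Substituting into the budget: x* = 3 + 2/3·(I − 3·p_x − 8·p_y)/p_x, and y* = 8 + 1/3·(…)/p_y.
Discretionary income = 46 − 3·2.66 − 8·1 = 30.02; x* = 3 + 2/3·30.02/2.66 = 10.5238.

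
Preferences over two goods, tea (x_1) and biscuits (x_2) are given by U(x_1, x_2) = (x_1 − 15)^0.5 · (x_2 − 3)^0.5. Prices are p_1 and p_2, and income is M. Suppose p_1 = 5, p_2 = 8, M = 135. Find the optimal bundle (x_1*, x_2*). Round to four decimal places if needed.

Let x_1' = x_1−15, x_2' = x_2−3. MRS = x_2'/x_1' = p_1/p_2.
Substituting into the budget: x_1* = 15 + 0.5·(M − 15·p_1 − 3·p_2)/p_1, and x_2* = 3 + 0.5·(…)/p_2.
Discretionary income = 135 − 15·5 − 3·8 = 36; x_1* = 15 + 0.5·36/5 = 18.6; x_2* = 3 + 0.5·36/8 = 5.25.

x_1* = 18.6, x_2* = 5.25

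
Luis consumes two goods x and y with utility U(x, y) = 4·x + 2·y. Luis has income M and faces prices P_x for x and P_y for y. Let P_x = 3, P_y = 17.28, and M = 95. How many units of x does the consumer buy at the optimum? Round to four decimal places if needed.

Linear utility — the consumer picks whichever good has higher MU/price: 4/3 = 1.3333 vs 2/17.28 = 0.1157.
x gives more utility per dollar, so spend all income on x: x* = M/P_x, y* = 0.
Numerically: x* = 31.6667, y* = 0.

x* = 31.6667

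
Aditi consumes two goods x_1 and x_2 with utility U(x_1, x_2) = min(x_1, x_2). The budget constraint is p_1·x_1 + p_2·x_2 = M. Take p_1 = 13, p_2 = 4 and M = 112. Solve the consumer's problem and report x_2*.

x_2* = 6.5882

Leontief preferences: the optimum is at the kink where x_1/1 = x_2/1, i.e. x_2 = x_1.
Budget: p_1·x_1 + p_2·x_1 = M, so (p_1 + p_2)·x_1 = M.
Demand: x_1*(p_1,p_2,M) = M/(p_1 + p_2), x_2* = M/(p_1 + p_2).
Here 13 + 4 = 17, giving x_2* = 6.5882.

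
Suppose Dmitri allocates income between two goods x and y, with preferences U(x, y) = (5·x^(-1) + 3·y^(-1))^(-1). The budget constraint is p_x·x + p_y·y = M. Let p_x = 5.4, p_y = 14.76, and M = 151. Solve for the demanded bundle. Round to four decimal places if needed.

MU_x ∝ 5·x^(-2), MU_y ∝ 3·y^(-2), so MRS = (5/3)·(y/x)^(2) = p_x/p_y.
Solve for the ratio: y/x = [(3/5)·p_x/p_y]^(0.5).
Substitute y = (y/x)·x into the budget: x* = M/(p_x + p_y·(y/x)).
Numerically y/x = 0.468521, so x* = 151/(5.4 + 14.76·0.468521) = 12.2611 and y* = 0.468521·12.2611 = 5.7446.

x* = 12.2611, y* = 5.7446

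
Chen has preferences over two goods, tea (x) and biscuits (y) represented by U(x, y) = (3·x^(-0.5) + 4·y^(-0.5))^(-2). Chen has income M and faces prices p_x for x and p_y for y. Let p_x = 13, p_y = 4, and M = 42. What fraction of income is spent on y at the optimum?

MU_x ∝ 3·x^(-1.5), MU_y ∝ 4·y^(-1.5), so MRS = (3/4)·(y/x)^(1.5) = p_x/p_y.
Solve for the ratio: y/x = [(4/3)·p_x/p_y]^(2/3).
Substitute y = (y/x)·x into the budget: x* = M/(p_x + p_y·(y/x)).
Numerically y/x = 2.657958, so x* = 42/(13 + 4·2.657958) = 1.7773 and y* = 2.657958·1.7773 = 4.7239.
Expenditure on y: 4·4.7239 = 18.8956; share = 0.4499.

share on y = 0.4499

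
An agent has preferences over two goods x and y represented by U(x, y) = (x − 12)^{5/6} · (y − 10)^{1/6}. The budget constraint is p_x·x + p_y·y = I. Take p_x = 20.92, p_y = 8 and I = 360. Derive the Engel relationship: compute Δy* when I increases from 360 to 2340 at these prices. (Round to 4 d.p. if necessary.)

Substituting into the budget: x* = 12 + 5/6·(I − 12·p_x − 10·p_y)/p_x, and y* = 10 + 1/6·(…)/p_y.
Discretionary income = 360 − 12·20.92 − 10·8 = 28.96; y* = 10 + 1/6·28.96/8 = 10.6033.
At I' = 2340: y* = 51.8533. Change: 51.8533 − 10.6033 = 41.25.

Δy* = 41.25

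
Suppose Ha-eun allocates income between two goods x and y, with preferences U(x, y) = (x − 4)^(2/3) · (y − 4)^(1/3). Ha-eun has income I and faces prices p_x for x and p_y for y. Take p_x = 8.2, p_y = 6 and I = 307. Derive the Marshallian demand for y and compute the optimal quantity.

This is Cobb-Douglas in (x−4, y−4): tangency gives 2/3·p_y·(y−4) = 1/3·p_x·(x−4).
Substituting into the budget: x* = 4 + 2/3·(I − 4·p_x − 4·p_y)/p_x, and y* = 4 + 1/3·(…)/p_y.
Discretionary income = 307 − 4·8.2 − 4·6 = 250.2; y* = 4 + 1/3·250.2/6 = 17.9.

y* = 17.9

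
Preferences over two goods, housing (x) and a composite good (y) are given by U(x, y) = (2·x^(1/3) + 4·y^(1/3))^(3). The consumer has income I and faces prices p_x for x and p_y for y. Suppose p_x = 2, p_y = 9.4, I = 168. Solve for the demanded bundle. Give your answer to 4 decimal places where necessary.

MRS = MU_x/MU_y = (1/2)·(y/x)^(2/3). Set equal to p_x/p_y.
Hence y/x = (2·p_x/p_y)^(1/(2/3)), i.e. raised to the 1.5 power.
Substitute y = (y/x)·x into the budget: x* = I/(p_x + p_y·(y/x)).
Numerically y/x = 0.277586, so x* = 168/(2 + 9.4·0.277586) = 36.448 and y* = 0.277586·36.448 = 10.1175.

x* = 36.448, y* = 10.1175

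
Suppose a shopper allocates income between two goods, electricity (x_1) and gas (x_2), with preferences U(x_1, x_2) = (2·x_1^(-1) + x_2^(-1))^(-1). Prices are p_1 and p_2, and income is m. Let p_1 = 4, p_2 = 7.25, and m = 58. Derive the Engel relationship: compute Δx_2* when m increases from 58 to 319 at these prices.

Numerically x_2/x_1 = 0.525226, so x_1* = 58/(4 + 7.25·0.525226) = 7.4284 and x_2* = 0.525226·7.4284 = 3.9016.
At m' = 319: x_2* = 21.4587. Change: 21.4587 − 3.9016 = 17.5571.

Δx_2* = 17.5571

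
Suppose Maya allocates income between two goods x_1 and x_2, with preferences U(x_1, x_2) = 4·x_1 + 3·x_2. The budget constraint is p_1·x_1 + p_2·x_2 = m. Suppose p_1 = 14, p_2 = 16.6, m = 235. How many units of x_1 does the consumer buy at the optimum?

x_1* = 16.7857

Linear utility — the consumer picks whichever good has higher MU/price: 4/14 = 0.2857 vs 3/16.6 = 0.1807.
x_1 gives more utility per dollar, so spend all income on x_1: x_1* = m/p_1, x_2* = 0.
Numerically: x_1* = 16.7857, x_2* = 0.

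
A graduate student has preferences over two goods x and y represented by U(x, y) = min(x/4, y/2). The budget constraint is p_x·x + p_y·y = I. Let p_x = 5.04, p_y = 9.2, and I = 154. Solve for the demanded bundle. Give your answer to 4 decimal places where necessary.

With perfect complements, no substitution: consume in ratio x:y = 4:2.
Budget: p_x·x + p_y·(1/2)·x = I, so (4·p_x + 2·p_y)·x = 4·I.
Demand: x*(p_x,p_y,I) = 4·I/(4·p_x + 2·p_y), y* = 2·I/(4·p_x + 2·p_y).
Here 4·5.04 + 2·9.2 = 38.56, giving x* = 15.9751 and y* = 7.9876.

x* = 15.9751, y* = 7.9876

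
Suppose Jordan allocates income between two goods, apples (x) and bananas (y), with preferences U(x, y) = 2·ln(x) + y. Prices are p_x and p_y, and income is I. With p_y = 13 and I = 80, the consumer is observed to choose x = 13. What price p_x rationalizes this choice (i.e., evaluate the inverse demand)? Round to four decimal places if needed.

p_x = 2

Set MRS = p_x/p_y: (2/x)/1 = p_x/p_y.
So x*(p_x,p_y) = 2·p_y/p_x, independent of income; and y* = (I − 2·p_y)/p_y.
Set x* = 13 in the demand function and solve for p_x: p_x = 2.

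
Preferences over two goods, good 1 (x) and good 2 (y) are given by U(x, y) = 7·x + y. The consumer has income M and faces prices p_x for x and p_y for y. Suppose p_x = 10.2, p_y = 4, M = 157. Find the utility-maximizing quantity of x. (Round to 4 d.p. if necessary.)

x* = 15.3922

Perfect substitutes: compare marginal utility per dollar. 7/p_x vs 1/p_y → 0.6863 vs 0.25.
x gives more utility per dollar, so spend all income on x: x* = M/p_x, y* = 0.
Numerically: x* = 15.3922, y* = 0.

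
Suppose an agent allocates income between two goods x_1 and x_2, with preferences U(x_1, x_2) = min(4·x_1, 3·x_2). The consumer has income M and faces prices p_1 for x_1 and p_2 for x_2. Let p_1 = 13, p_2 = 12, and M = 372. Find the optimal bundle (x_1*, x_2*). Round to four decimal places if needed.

x_1* = 12.8276, x_2* = 17.1034

With perfect complements, no substitution: consume in ratio x_1:x_2 = 3:4.
Budget: p_1·x_1 + p_2·(4/3)·x_1 = M, so (3·p_1 + 4·p_2)·x_1 = 3·M.
Demand: x_1*(p_1,p_2,M) = 3·M/(3·p_1 + 4·p_2), x_2* = 4·M/(3·p_1 + 4·p_2).
Here 3·13 + 4·12 = 87, giving x_1* = 12.8276 and x_2* = 17.1034.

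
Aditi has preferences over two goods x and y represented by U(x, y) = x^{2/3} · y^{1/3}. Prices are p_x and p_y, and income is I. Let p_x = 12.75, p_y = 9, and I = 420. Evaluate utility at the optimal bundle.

At p_x=12.75, p_y=9, I=420: x* = 2/3·420/12.75 = 21.9608, y* = 15.5556.
Utility at the optimum: U(21.9608, 15.5556) = 19.5761.

V = 19.5761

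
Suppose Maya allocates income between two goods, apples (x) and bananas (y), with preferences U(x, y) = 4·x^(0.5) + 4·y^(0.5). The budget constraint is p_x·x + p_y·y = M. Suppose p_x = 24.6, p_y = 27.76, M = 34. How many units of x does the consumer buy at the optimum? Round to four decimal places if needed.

x* = 0.7328

Substitute y = (y/x)·x into the budget: x* = M/(p_x + p_y·(y/x)).
Numerically y/x = 0.785292, so x* = 34/(24.6 + 27.76·0.785292) = 0.7328.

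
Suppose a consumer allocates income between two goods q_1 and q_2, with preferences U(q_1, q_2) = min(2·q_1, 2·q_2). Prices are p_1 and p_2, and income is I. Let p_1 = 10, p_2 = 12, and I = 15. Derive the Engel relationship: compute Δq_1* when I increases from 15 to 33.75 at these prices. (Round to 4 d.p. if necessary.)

Δq_1* = 0.8523

Leontief preferences: the optimum is at the kink where q_1/2 = q_2/2, i.e. q_2 = q_1.
Budget: p_1·q_1 + p_2·q_1 = I, so (2·p_1 + 2·p_2)·q_1 = 2·I.
Demand: q_1*(p_1,p_2,I) = 2·I/(2·p_1 + 2·p_2), q_2* = 2·I/(2·p_1 + 2·p_2).
Here 2·10 + 2·12 = 44, giving q_1* = 0.6818.
At I' = 33.75: q_1* = 1.5341. Change: 1.5341 − 0.6818 = 0.8523.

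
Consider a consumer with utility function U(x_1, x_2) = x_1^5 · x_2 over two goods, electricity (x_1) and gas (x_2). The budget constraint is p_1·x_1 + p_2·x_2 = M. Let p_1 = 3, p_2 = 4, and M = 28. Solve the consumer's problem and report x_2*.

x_2* = 1.1667

MU_x_1/MU_x_2 = (5·x_2)/(x_1); tangency sets this equal to p_1/p_2.
So 5·p_2·x_2 = p_1·x_1; combined with the budget, a share 5/6 of income goes to x_1.
Demand: x_1*(p_1,p_2,M) = 5/6·M/p_1 and x_2* = 1/6·M/p_2.
At p_1=3, p_2=4, M=28: x_2* = 1/6·28/4 = 1.1667.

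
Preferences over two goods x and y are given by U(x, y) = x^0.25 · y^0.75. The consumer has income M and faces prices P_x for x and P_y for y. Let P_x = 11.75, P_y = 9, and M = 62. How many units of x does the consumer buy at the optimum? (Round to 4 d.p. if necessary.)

x* = 1.3191

Tangency: MRS = (1/3)·y/x = P_x/P_y.
So 0.25·P_y·y = 0.75·P_x·x; combined with the budget, a share 0.25 of income goes to x.
Demand: x*(P_x,P_y,M) = 0.25·M/P_x and y* = 0.75·M/P_y.
At P_x=11.75, P_y=9, M=62: x* = 0.25·62/11.75 = 1.3191.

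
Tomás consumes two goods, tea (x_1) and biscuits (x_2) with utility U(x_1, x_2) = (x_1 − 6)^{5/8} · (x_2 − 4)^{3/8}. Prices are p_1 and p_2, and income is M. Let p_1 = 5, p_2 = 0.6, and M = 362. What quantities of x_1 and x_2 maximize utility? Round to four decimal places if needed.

x_1* = 47.2, x_2* = 210

After buying the subsistence bundle (6, 4), a share 0.625 of the remaining income goes to x_1: x_1* = 6 + 0.625·(M − 6p_1 − 4p_2)/p_1.
Discretionary income = 362 − 6·5 − 4·0.6 = 329.6; x_1* = 6 + 0.625·329.6/5 = 47.2; x_2* = 4 + 0.375·329.6/0.6 = 210.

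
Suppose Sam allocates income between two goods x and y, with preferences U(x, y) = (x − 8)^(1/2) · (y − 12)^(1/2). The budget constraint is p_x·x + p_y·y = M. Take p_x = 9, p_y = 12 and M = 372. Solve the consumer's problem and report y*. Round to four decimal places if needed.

y* = 18.5

Let x' = x−8, y' = y−12. MRS = y'/x' = p_x/p_y.
After buying the subsistence bundle (8, 12), a share 0.5 of the remaining income goes to x: x* = 8 + 0.5·(M − 8p_x − 12p_y)/p_x.
Discretionary income = 372 − 8·9 − 12·12 = 156; y* = 12 + 0.5·156/12 = 18.5.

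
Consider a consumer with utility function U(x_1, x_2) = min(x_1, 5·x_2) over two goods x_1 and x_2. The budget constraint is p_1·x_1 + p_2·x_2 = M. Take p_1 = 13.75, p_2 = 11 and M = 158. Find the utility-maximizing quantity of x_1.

x_1* = 9.906

Leontief preferences: the optimum is at the kink where x_1/5 = x_2/1, i.e. x_2 = (1/5)·x_1.
Budget: p_1·x_1 + p_2·(1/5)·x_1 = M, so (5·p_1 + p_2)·x_1 = 5·M.
Demand: x_1*(p_1,p_2,M) = 5·M/(5·p_1 + p_2), x_2* = M/(5·p_1 + p_2).
Here 5·13.75 + 11 = 79.75, giving x_1* = 9.906.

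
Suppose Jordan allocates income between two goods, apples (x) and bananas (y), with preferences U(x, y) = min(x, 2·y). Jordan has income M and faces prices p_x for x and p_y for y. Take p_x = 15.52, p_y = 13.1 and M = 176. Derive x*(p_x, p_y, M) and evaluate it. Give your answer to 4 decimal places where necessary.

With perfect complements, no substitution: consume in ratio x:y = 2:1.
Budget: p_x·x + p_y·(1/2)·x = M, so (2·p_x + p_y)·x = 2·M.
Demand: x*(p_x,p_y,M) = 2·M/(2·p_x + p_y), y* = M/(2·p_x + p_y).
Here 2·15.52 + 13.1 = 44.14, giving x* = 7.9746.

x* = 7.9746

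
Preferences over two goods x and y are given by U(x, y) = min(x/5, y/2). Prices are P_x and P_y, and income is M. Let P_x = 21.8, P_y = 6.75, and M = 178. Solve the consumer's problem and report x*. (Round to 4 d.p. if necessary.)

Leontief preferences: the optimum is at the kink where x/5 = y/2, i.e. y = (2/5)·x.
Budget: P_x·x + P_y·(2/5)·x = M, so (5·P_x + 2·P_y)·x = 5·M.
Demand: x*(P_x,P_y,M) = 5·M/(5·P_x + 2·P_y), y* = 2·M/(5·P_x + 2·P_y).
Here 5·21.8 + 2·6.75 = 122.5, giving x* = 7.2653.

x* = 7.2653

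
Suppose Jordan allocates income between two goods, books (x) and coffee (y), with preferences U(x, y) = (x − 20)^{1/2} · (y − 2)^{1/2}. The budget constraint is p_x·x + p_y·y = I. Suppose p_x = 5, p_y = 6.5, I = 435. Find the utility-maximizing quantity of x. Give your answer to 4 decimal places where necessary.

x* = 52.2

Let x' = x−20, y' = y−2. MRS = y'/x' = p_x/p_y.
Substituting into the budget: x* = 20 + 0.5·(I − 20·p_x − 2·p_y)/p_x, and y* = 2 + 0.5·(…)/p_y.
Discretionary income = 435 − 20·5 − 2·6.5 = 322; x* = 20 + 0.5·322/5 = 52.2.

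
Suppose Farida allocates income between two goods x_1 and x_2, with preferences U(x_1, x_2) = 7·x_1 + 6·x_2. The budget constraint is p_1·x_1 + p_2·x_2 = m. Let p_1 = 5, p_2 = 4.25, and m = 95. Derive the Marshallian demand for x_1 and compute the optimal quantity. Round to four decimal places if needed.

x_1* = 0

Linear utility — the consumer picks whichever good has higher MU/price: 7/5 = 1.4 vs 6/4.25 = 1.4118.
x_2 gives more utility per dollar, so spend all income on x_2: x_2* = m/p_2, x_1* = 0.
Numerically: x_1* = 0, x_2* = 22.3529.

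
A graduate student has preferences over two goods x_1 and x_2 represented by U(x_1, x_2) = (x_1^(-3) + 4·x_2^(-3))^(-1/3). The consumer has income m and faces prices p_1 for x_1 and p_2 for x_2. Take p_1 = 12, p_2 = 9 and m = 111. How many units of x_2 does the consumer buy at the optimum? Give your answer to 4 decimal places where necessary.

MRS = MU_x_1/MU_x_2 = (1/4)·(x_2/x_1)^(4). Set equal to p_1/p_2.
Hence x_2/x_1 = (4·p_1/p_2)^(1/(4)), i.e. raised to the 0.25 power.
Substitute x_2 = (x_2/x_1)·x_1 into the budget: x_1* = m/(p_1 + p_2·(x_2/x_1)).
Numerically x_2/x_1 = 1.519671, so x_1* = 111/(12 + 9·1.519671) = 4.3229 and x_2* = 1.519671·4.3229 = 6.5694.

x_2* = 6.5694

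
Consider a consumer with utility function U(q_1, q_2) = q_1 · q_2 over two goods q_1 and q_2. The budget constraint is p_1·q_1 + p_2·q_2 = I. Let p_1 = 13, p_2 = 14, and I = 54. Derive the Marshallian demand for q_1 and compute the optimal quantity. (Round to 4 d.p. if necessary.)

At p_1=13, p_2=14, I=54: q_1* = 0.5·54/13 = 2.0769.

q_1* = 2.0769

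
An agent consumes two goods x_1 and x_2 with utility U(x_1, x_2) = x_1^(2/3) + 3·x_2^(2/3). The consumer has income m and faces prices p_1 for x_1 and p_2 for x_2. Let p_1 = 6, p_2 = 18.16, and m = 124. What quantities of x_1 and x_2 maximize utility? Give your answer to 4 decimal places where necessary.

x_1* = 5.2356, x_2* = 5.0984

From the CES first-order condition, (1/3)·(x_2/x_1)^(1/3) = p_1/p_2.
Hence x_2/x_1 = (3·p_1/p_2)^(1/(1/3)), i.e. raised to the 3 power.
With the ratio pinned down, the budget gives x_1* = m/(p_1 + p_2·(x_2/x_1)) and x_2* = (x_2/x_1)·x_1*.
Numerically x_2/x_1 = 0.9738, so x_1* = 124/(6 + 18.16·0.9738) = 5.2356 and x_2* = 0.9738·5.2356 = 5.0984.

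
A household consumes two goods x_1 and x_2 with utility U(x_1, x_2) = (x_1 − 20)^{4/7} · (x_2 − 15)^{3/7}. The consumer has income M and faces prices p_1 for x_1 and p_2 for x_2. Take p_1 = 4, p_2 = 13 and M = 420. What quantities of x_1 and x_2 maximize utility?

MRS = (4/3)·(x_2−15)/(x_1−20). Tangency with p_1/p_2 gives x_2−15 = (3/4)·(p_1/p_2)·(x_1−20).
Substituting into the budget: x_1* = 20 + 4/7·(M − 20·p_1 − 15·p_2)/p_1, and x_2* = 15 + 3/7·(…)/p_2.
Discretionary income = 420 − 20·4 − 15·13 = 145; x_1* = 20 + 4/7·145/4 = 40.7143; x_2* = 15 + 3/7·145/13 = 19.7802.

x_1* = 40.7143, x_2* = 19.7802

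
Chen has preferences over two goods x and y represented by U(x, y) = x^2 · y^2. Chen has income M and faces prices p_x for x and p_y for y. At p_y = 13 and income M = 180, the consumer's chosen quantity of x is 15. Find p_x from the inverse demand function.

p_x = 6

MU_x/MU_y = (2·y)/(2·x); tangency sets this equal to p_x/p_y.
So 2·p_y·y = 2·p_x·x; combined with the budget, a share 0.5 of income goes to x.
Demand: x*(p_x,p_y,M) = 0.5·M/p_x and y* = 0.5·M/p_y.
Set x* = 15 in the demand function and solve for p_x: p_x = 6.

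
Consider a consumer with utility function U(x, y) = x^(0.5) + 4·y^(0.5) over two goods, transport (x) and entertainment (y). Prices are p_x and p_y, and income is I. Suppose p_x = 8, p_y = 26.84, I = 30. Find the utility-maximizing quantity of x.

MU_x ∝ x^(-0.5), MU_y ∝ 4·y^(-0.5), so MRS = (1/4)·(y/x)^(0.5) = p_x/p_y.
Solve for the ratio: y/x = [4·p_x/p_y]^(2).
With the ratio pinned down, the budget gives x* = I/(p_x + p_y·(y/x)) and y* = (y/x)·x*.
Numerically y/x = 1.421461, so x* = 30/(8 + 26.84·1.421461) = 0.65.

x* = 0.65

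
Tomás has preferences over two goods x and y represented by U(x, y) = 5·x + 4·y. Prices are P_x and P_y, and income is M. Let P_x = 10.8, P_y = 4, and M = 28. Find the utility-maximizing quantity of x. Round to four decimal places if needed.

Perfect substitutes: compare marginal utility per dollar. 5/P_x vs 4/P_y → 0.463 vs 1.
y gives more utility per dollar, so spend all income on y: y* = M/P_y, x* = 0.
Numerically: x* = 0, y* = 7.

x* = 0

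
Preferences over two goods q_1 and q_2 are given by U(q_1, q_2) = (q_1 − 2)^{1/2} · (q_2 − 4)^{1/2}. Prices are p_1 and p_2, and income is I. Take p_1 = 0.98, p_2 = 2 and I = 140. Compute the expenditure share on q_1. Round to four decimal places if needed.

MRS = (q_2−4)/(q_1−2). Tangency with p_1/p_2 gives q_2−4 = (p_1/p_2)·(q_1−2).
Substituting into the budget: q_1* = 2 + 0.5·(I − 2·p_1 − 4·p_2)/p_1, and q_2* = 4 + 0.5·(…)/p_2.
Discretionary income = 140 − 2·0.98 − 4·2 = 130.04; q_1* = 2 + 0.5·130.04/0.98 = 68.3469; q_2* = 4 + 0.5·130.04/2 = 36.51.
Expenditure on q_1: 0.98·68.3469 = 66.98; share = 0.4784.

share on q_1 = 0.4784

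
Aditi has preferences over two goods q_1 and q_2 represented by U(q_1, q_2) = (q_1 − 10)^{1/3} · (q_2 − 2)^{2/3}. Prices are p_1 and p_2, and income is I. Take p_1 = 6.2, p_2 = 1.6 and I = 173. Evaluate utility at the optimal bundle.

Let q_1' = q_1−10, q_2' = q_2−2. MRS = (1/2)·q_2'/q_1' = p_1/p_2.
Substituting into the budget: q_1* = 10 + 1/3·(I − 10·p_1 − 2·p_2)/p_1, and q_2* = 2 + 2/3·(…)/p_2.
Discretionary income = 173 − 10·6.2 − 2·1.6 = 107.8; q_1* = 10 + 1/3·107.8/6.2 = 15.7957; q_2* = 2 + 2/3·107.8/1.6 = 46.9167.
Utility at the optimum: U(15.7957, 46.9167) = 22.6973.

V = 22.6973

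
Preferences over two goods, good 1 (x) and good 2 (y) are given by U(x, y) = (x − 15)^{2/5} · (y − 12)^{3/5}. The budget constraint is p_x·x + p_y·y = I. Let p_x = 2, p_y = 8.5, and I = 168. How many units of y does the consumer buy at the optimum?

This is Cobb-Douglas in (x−15, y−12): tangency gives 0.4·p_y·(y−12) = 0.6·p_x·(x−15).
After buying the subsistence bundle (15, 12), a share 0.4 of the remaining income goes to x: x* = 15 + 0.4·(I − 15p_x − 12p_y)/p_x.
Discretionary income = 168 − 15·2 − 12·8.5 = 36; y* = 12 + 0.6·36/8.5 = 14.5412.

y* = 14.5412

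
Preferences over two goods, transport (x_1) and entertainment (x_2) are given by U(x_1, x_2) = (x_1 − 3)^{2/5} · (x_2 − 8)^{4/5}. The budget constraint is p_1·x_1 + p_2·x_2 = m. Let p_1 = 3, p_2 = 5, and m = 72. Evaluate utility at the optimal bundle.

This is Cobb-Douglas in (x_1−3, x_2−8): tangency gives 0.4·p_2·(x_2−8) = 0.8·p_1·(x_1−3).
After buying the subsistence bundle (3, 8), a share 1/3 of the remaining income goes to x_1: x_1* = 3 + 1/3·(m − 3p_1 − 8p_2)/p_1.
Discretionary income = 72 − 3·3 − 8·5 = 23; x_1* = 3 + 1/3·23/3 = 5.5556; x_2* = 8 + 2/3·23/5 = 11.0667.
Utility at the optimum: U(5.5556, 11.0667) = 3.5672.

V = 3.5672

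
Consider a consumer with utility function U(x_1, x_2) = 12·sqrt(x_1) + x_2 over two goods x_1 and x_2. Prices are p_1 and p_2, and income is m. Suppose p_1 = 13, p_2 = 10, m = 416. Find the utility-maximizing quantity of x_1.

x_1* = 21.3018

Plugging in: x_1* = (6·10/13)² = 21.3018.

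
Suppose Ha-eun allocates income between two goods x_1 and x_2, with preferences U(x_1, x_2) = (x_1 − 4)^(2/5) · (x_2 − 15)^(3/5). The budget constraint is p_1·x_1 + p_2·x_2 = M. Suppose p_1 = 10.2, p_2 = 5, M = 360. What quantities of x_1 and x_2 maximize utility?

This is Cobb-Douglas in (x_1−4, x_2−15): tangency gives 0.4·p_2·(x_2−15) = 0.6·p_1·(x_1−4).
After buying the subsistence bundle (4, 15), a share 0.4 of the remaining income goes to x_1: x_1* = 4 + 0.4·(M − 4p_1 − 15p_2)/p_1.
Discretionary income = 360 − 4·10.2 − 15·5 = 244.2; x_1* = 4 + 0.4·244.2/10.2 = 13.5765; x_2* = 15 + 0.6·244.2/5 = 44.304.

x_1* = 13.5765, x_2* = 44.304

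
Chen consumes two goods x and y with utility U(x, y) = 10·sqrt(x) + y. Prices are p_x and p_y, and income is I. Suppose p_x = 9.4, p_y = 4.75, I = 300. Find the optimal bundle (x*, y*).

x* = 6.3837, y* = 50.5249

MU_x = 5/√x, MU_y = 1. Tangency: 5/√x = p_x/p_y.
Thus x* = (5·p_y/p_x)² — independent of I — with the rest of income spent on y.
Plugging in: x* = (5·4.75/9.4)² = 6.3837, y* = 50.5249.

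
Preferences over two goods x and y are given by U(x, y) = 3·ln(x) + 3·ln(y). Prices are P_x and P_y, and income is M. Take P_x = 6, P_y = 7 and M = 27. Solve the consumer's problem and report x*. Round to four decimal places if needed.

x* = 2.25

MU_x/MU_y = (3·y)/(3·x); tangency sets this equal to P_x/P_y.
Rearranging, P_y·y = P_x·x. Substituting into the budget gives P_x·x·(1 + 1) = M.
Demand: x*(P_x,P_y,M) = 0.5·M/P_x and y* = 0.5·M/P_y.
At P_x=6, P_y=7, M=27: x* = 0.5·27/6 = 2.25.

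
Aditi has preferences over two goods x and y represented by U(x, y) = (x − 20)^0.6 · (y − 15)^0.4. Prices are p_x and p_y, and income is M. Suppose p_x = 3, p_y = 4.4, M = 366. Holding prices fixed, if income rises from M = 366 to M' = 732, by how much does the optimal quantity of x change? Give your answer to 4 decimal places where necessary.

MRS = (3/2)·(y−15)/(x−20). Tangency with p_x/p_y gives y−15 = (2/3)·(p_x/p_y)·(x−20).
After buying the subsistence bundle (20, 15), a share 0.6 of the remaining income goes to x: x* = 20 + 0.6·(M − 20p_x − 15p_y)/p_x.
Discretionary income = 366 − 20·3 − 15·4.4 = 240; x* = 20 + 0.6·240/3 = 68.
At M' = 732: x* = 141.2. Change: 141.2 − 68 = 73.2.

Δx* = 73.2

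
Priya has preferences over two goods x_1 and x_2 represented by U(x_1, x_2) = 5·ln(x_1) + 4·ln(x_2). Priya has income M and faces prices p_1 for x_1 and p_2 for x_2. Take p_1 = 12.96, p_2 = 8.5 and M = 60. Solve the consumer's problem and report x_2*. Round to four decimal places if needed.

x_2* = 3.1373

Demand: x_1*(p_1,p_2,M) = 5/9·M/p_1 and x_2* = 4/9·M/p_2.
At p_1=12.96, p_2=8.5, M=60: x_2* = 4/9·60/8.5 = 3.1373.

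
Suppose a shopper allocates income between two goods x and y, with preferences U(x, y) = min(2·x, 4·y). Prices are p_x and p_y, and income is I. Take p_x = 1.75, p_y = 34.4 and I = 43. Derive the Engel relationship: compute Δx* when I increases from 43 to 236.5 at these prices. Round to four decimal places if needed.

Δx* = 10.2111

Leontief preferences: the optimum is at the kink where x/4 = y/2, i.e. y = (1/2)·x.
Budget: p_x·x + p_y·(1/2)·x = I, so (4·p_x + 2·p_y)·x = 4·I.
Demand: x*(p_x,p_y,I) = 4·I/(4·p_x + 2·p_y), y* = 2·I/(4·p_x + 2·p_y).
Here 4·1.75 + 2·34.4 = 75.8, giving x* = 2.2691.
At I' = 236.5: x* = 12.4802. Change: 12.4802 − 2.2691 = 10.2111.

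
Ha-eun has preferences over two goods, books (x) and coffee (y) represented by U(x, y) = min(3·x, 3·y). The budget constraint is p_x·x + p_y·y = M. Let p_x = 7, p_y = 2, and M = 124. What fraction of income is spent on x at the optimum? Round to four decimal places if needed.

share on x = 0.7778

With perfect complements, no substitution: consume in ratio x:y = 3:3.
Budget: p_x·x + p_y·x = M, so (3·p_x + 3·p_y)·x = 3·M.
Demand: x*(p_x,p_y,M) = 3·M/(3·p_x + 3·p_y), y* = 3·M/(3·p_x + 3·p_y).
Here 3·7 + 3·2 = 27, giving x* = 13.7778 and y* = 13.7778.
Expenditure on x: 7·13.7778 = 96.4444; share = 0.7778.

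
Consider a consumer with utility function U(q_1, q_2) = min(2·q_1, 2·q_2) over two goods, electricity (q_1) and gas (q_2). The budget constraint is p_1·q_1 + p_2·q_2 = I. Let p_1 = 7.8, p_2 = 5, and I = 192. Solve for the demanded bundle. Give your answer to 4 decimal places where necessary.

Leontief preferences: the optimum is at the kink where q_1/2 = q_2/2, i.e. q_2 = q_1.
Budget: p_1·q_1 + p_2·q_1 = I, so (2·p_1 + 2·p_2)·q_1 = 2·I.
Demand: q_1*(p_1,p_2,I) = 2·I/(2·p_1 + 2·p_2), q_2* = 2·I/(2·p_1 + 2·p_2).
Here 2·7.8 + 2·5 = 25.6, giving q_1* = 15 and q_2* = 15.

q_1* = 15, q_2* = 15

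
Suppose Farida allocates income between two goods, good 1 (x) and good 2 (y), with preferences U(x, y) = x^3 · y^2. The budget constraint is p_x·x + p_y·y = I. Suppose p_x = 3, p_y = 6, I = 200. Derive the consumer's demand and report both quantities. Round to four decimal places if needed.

The MRS is (3/2)·y/x. Set MRS = p_x/p_y.
Rearranging, p_y·y = (2/3)·p_x·x. Substituting into the budget gives p_x·x·(1 + (2/3)) = I.
Demand: x*(p_x,p_y,I) = 0.6·I/p_x and y* = 0.4·I/p_y.
At p_x=3, p_y=6, I=200: x* = 0.6·200/3 = 40, y* = 13.3333.

x* = 40, y* = 13.3333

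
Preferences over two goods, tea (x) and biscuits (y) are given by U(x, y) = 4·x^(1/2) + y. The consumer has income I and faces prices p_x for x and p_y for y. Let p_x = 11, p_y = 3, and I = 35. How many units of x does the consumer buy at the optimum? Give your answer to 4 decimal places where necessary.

x* = 0.2975

Set MRS = p_x/p_y: 2·x^(−1/2) = p_x/p_y.
Thus x* = (2·p_y/p_x)² — independent of I — with the rest of income spent on y.
Plugging in: x* = (2·3/11)² = 0.2975.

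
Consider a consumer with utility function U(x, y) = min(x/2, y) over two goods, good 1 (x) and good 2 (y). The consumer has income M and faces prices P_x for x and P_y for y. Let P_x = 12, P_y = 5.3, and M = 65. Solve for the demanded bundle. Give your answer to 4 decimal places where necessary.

Leontief preferences: the optimum is at the kink where x/2 = y/1, i.e. y = (1/2)·x.
Budget: P_x·x + P_y·(1/2)·x = M, so (2·P_x + P_y)·x = 2·M.
Demand: x*(P_x,P_y,M) = 2·M/(2·P_x + P_y), y* = M/(2·P_x + P_y).
Here 2·12 + 5.3 = 29.3, giving x* = 4.4369 and y* = 2.2184.

x* = 4.4369, y* = 2.2184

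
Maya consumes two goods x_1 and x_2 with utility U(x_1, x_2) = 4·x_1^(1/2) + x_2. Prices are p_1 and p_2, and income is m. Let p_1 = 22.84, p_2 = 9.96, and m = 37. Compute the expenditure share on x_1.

Utility is quasi-linear in x_2; the FOC for x_1 is 2/√x_1 = p_1/p_2.
Solve: √x_1 = 2·p_2/p_1, so x_1*(p_1,p_2) = (2·p_2/p_1)², and x_2* = (m − p_1·x_1*)/p_2.
Plugging in: x_1* = (2·9.96/22.84)² = 0.7607, x_2* = 1.9706.
Expenditure on x_1: 22.84·0.7607 = 17.3733; share = 0.4695.

share on x_1 = 0.4695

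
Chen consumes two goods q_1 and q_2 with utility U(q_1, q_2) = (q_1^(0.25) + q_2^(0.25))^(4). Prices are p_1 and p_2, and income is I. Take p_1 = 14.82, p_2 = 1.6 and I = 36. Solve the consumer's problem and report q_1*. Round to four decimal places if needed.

q_1* = 0.7836

From the CES first-order condition, (q_2/q_1)^(0.75) = p_1/p_2.
Hence q_2/q_1 = (p_1/p_2)^(1/(0.75)), i.e. raised to the 4/3 power.
With the ratio pinned down, the budget gives q_1* = I/(p_1 + p_2·(q_2/q_1)) and q_2* = (q_2/q_1)·q_1*.
Numerically q_2/q_1 = 19.4523, so q_1* = 36/(14.82 + 1.6·19.4523) = 0.7836.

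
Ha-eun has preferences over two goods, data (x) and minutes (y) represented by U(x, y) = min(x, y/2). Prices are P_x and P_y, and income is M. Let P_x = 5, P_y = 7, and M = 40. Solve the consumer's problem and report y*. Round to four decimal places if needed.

y* = 4.2105

Here 5 + 2·7 = 19, giving y* = 4.2105.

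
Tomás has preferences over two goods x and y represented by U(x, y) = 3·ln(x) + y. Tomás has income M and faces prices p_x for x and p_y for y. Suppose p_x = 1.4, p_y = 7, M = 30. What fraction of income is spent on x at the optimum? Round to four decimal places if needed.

MU_x = 3/x, MU_y = 1. Tangency: 3/x = p_x/p_y.
So x*(p_x,p_y) = 3·p_y/p_x, independent of income; and y* = (M − 3·p_y)/p_y.
At the given prices: x* = 3·7/1.4 = 15, and y* = 1.2857.
Expenditure on x: 1.4·15 = 21; share = 0.7.

share on x = 0.7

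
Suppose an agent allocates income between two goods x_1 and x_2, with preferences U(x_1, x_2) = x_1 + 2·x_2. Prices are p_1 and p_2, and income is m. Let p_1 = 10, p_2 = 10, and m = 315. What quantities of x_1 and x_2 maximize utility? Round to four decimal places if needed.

x_1* = 0, x_2* = 31.5

Linear utility — the consumer picks whichever good has higher MU/price: 1/10 = 0.1 vs 2/10 = 0.2.
x_2 gives more utility per dollar, so spend all income on x_2: x_2* = m/p_2, x_1* = 0.
Numerically: x_1* = 0, x_2* = 31.5.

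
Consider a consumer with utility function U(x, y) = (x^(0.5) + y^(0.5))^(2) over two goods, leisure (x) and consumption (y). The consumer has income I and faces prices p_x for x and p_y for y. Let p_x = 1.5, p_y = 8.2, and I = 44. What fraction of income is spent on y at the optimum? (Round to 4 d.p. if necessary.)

share on y = 0.1546

From the CES first-order condition, (y/x)^(0.5) = p_x/p_y.
Hence y/x = (p_x/p_y)^(1/(0.5)), i.e. raised to the 2 power.
Substitute y = (y/x)·x into the budget: x* = I/(p_x + p_y·(y/x)).
Numerically y/x = 0.033462, so x* = 44/(1.5 + 8.2·0.033462) = 24.7973 and y* = 0.033462·24.7973 = 0.8298.
Expenditure on y: 8.2·0.8298 = 6.8041; share = 0.1546.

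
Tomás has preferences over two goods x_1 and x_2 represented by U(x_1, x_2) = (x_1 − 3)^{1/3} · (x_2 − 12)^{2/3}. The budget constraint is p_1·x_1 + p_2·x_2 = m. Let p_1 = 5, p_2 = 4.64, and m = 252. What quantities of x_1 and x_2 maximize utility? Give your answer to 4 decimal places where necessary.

Let x_1' = x_1−3, x_2' = x_2−12. MRS = (1/2)·x_2'/x_1' = p_1/p_2.
After buying the subsistence bundle (3, 12), a share 1/3 of the remaining income goes to x_1: x_1* = 3 + 1/3·(m − 3p_1 − 12p_2)/p_1.
Discretionary income = 252 − 3·5 − 12·4.64 = 181.32; x_1* = 3 + 1/3·181.32/5 = 15.088; x_2* = 12 + 2/3·181.32/4.64 = 38.0517.

x_1* = 15.088, x_2* = 38.0517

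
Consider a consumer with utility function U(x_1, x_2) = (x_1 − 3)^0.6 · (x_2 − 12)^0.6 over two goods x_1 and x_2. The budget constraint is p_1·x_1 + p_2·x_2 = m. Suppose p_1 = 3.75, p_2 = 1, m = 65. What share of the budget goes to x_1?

This is Cobb-Douglas in (x_1−3, x_2−12): tangency gives 0.6·p_2·(x_2−12) = 0.6·p_1·(x_1−3).
After buying the subsistence bundle (3, 12), a share 0.5 of the remaining income goes to x_1: x_1* = 3 + 0.5·(m − 3p_1 − 12p_2)/p_1.
Discretionary income = 65 − 3·3.75 − 12·1 = 41.75; x_1* = 3 + 0.5·41.75/3.75 = 8.5667; x_2* = 12 + 0.5·41.75/1 = 32.875.
Expenditure on x_1: 3.75·8.5667 = 32.125; share = 0.4942.

share on x_1 = 0.4942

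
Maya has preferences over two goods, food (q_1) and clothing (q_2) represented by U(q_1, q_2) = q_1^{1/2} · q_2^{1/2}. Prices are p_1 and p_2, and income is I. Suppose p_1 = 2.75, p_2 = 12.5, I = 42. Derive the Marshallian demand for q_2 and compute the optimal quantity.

q_2* = 1.68

Tangency: MRS = q_2/q_1 = p_1/p_2.
So 0.5·p_2·q_2 = 0.5·p_1·q_1; combined with the budget, a share 0.5 of income goes to q_1.
Demand: q_1*(p_1,p_2,I) = 0.5·I/p_1 and q_2* = 0.5·I/p_2.
At p_1=2.75, p_2=12.5, I=42: q_2* = 0.5·42/12.5 = 1.68.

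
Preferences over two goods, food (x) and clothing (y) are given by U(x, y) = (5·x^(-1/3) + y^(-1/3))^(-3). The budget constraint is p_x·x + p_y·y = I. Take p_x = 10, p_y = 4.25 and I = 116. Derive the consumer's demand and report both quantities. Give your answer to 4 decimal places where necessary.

x* = 9.3437, y* = 5.3089

From the CES first-order condition, 5·(y/x)^(4/3) = p_x/p_y.
Hence y/x = ((1/5)·p_x/p_y)^(1/(4/3)), i.e. raised to the 0.75 power.
Substitute y = (y/x)·x into the budget: x* = I/(p_x + p_y·(y/x)).
Numerically y/x = 0.568173, so x* = 116/(10 + 4.25·0.568173) = 9.3437 and y* = 0.568173·9.3437 = 5.3089.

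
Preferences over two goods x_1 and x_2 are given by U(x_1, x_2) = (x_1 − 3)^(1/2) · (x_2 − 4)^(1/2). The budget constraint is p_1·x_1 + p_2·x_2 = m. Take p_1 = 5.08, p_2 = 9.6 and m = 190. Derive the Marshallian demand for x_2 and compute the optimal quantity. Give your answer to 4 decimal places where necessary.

Let x_1' = x_1−3, x_2' = x_2−4. MRS = x_2'/x_1' = p_1/p_2.
After buying the subsistence bundle (3, 4), a share 0.5 of the remaining income goes to x_1: x_1* = 3 + 0.5·(m − 3p_1 − 4p_2)/p_1.
Discretionary income = 190 − 3·5.08 − 4·9.6 = 136.36; x_2* = 4 + 0.5·136.36/9.6 = 11.1021.

x_2* = 11.1021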